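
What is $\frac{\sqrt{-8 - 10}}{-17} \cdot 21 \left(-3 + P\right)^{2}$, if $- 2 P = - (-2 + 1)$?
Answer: $- \frac{3087 i \sqrt{2}}{68} \approx - 64.201 i$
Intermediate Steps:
$P = - \frac{1}{2}$ ($P = - \frac{\left(-1\right) \left(-2 + 1\right)}{2} = - \frac{\left(-1\right) \left(-1\right)}{2} = \left(- \frac{1}{2}\right) 1 = - \frac{1}{2} \approx -0.5$)
$\frac{\sqrt{-8 - 10}}{-17} \cdot 21 \left(-3 + P\right)^{2} = \frac{\sqrt{-8 - 10}}{-17} \cdot 21 \left(-3 - \frac{1}{2}\right)^{2} = \sqrt{-18} \left(- \frac{1}{17}\right) 21 \left(- \frac{7}{2}\right)^{2} = 3 i \sqrt{2} \left(- \frac{1}{17}\right) 21 \cdot \frac{49}{4} = - \frac{3 i \sqrt{2}}{17} \cdot 21 \cdot \frac{49}{4} = - \frac{63 i \sqrt{2}}{17} \cdot \frac{49}{4} = - \frac{3087 i \sqrt{2}}{68}$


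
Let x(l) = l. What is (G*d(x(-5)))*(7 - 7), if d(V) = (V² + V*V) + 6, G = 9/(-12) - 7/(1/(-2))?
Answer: 0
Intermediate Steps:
G = 53/4 (G = 9*(-1/12) - 7/(-½) = -¾ - 7*(-2) = -¾ + 14 = 53/4 ≈ 13.250)
d(V) = 6 + 2*V² (d(V) = (V² + V²) + 6 = 2*V² + 6 = 6 + 2*V²)
(G*d(x(-5)))*(7 - 7) = (53*(6 + 2*(-5)²)/4)*(7 - 7) = (53*(6 + 2*25)/4)*0 = (53*(6 + 50)/4)*0 = ((53/4)*56)*0 = 742*0 = 0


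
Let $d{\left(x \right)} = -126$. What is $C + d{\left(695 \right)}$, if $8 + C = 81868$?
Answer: $81734$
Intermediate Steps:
$C = 81860$ ($C = -8 + 81868 = 81860$)
$C + d{\left(695 \right)} = 81860 - 126 = 81734$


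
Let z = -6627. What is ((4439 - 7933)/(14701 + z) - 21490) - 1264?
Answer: -91859645/4037 ≈ -22754.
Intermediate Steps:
((4439 - 7933)/(14701 + z) - 21490) - 1264 = ((4439 - 7933)/(14701 - 6627) - 21490) - 1264 = (-3494/8074 - 21490) - 1264 = (-3494*1/8074 - 21490) - 1264 = (-1747/4037 - 21490) - 1264 = -86756877/4037 - 1264 = -91859645/4037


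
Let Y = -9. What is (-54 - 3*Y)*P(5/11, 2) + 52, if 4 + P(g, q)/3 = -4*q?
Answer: 1024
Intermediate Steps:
P(g, q) = -12 - 12*q (P(g, q) = -12 + 3*(-4*q) = -12 - 12*q)
(-54 - 3*Y)*P(5/11, 2) + 52 = (-54 - 3*(-9))*(-12 - 12*2) + 52 = (-54 - 1*(-27))*(-12 - 24) + 52 = (-54 + 27)*(-36) + 52 = -27*(-36) + 52 = 972 + 52 = 1024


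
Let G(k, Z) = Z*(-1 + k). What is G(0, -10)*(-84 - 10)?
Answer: -940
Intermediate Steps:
G(0, -10)*(-84 - 10) = (-10*(-1 + 0))*(-84 - 10) = -10*(-1)*(-94) = 10*(-94) = -940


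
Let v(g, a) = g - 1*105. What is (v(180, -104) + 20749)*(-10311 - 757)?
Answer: -230480032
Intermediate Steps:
v(g, a) = -105 + g (v(g, a) = g - 105 = -105 + g)
(v(180, -104) + 20749)*(-10311 - 757) = ((-105 + 180) + 20749)*(-10311 - 757) = (75 + 20749)*(-11068) = 20824*(-11068) = -230480032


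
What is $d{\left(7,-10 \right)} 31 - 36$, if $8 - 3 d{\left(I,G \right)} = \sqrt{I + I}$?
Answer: $\frac{140}{3} - \frac{31 \sqrt{14}}{3} \approx 8.0029$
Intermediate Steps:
$d{\left(I,G \right)} = \frac{8}{3} - \frac{\sqrt{2} \sqrt{I}}{3}$ ($d{\left(I,G \right)} = \frac{8}{3} - \frac{\sqrt{I + I}}{3} = \frac{8}{3} - \frac{\sqrt{2 I}}{3} = \frac{8}{3} - \frac{\sqrt{2} \sqrt{I}}{3}$)
$d{\left(7,-10 \right)} 31 - 36 = \left(\frac{8}{3} - \frac{\sqrt{2} \sqrt{7}}{3}\right) 31 - 36 = \left(\frac{8}{3} - \frac{\sqrt{14}}{3}\right) 31 - 36 = \left(\frac{248}{3} - \frac{31 \sqrt{14}}{3}\right) - 36 = \frac{140}{3} - \frac{31 \sqrt{14}}{3}$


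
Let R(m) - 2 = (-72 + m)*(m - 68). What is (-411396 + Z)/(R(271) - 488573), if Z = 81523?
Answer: 329873/448174 ≈ 0.73604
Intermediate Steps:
R(m) = 2 + (-72 + m)*(-68 + m) (R(m) = 2 + (-72 + m)*(m - 68) = 2 + (-72 + m)*(-68 + m))
(-411396 + Z)/(R(271) - 488573) = (-411396 + 81523)/((4898 + 271² - 140*271) - 488573) = -329873/((4898 + 73441 - 37940) - 488573) = -329873/(40399 - 488573) = -329873/(-448174) = -329873*(-1/448174) = 329873/448174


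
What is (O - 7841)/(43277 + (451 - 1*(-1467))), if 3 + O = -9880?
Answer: -5908/15065 ≈ -0.39217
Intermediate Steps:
O = -9883 (O = -3 - 9880 = -9883)
(O - 7841)/(43277 + (451 - 1*(-1467))) = (-9883 - 7841)/(43277 + (451 - 1*(-1467))) = -17724/(43277 + (451 + 1467)) = -17724/(43277 + 1918) = -17724/45195 = -17724*1/45195 = -5908/15065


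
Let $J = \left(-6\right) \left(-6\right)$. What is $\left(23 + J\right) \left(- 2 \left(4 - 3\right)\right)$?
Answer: $-118$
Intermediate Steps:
$J = 36$
$\left(23 + J\right) \left(- 2 \left(4 - 3\right)\right) = \left(23 + 36\right) \left(- 2 \left(4 - 3\right)\right) = 59 \left(\left(-2\right) 1\right) = 59 \left(-2\right) = -118$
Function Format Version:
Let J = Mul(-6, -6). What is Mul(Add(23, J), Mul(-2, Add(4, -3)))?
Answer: -118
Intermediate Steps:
J = 36
Mul(Add(23, J), Mul(-2, Add(4, -3))) = Mul(Add(23, 36), Mul(-2, Add(4, -3))) = Mul(59, Mul(-2, 1)) = Mul(59, -2) = -118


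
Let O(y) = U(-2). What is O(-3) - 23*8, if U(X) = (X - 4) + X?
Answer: -192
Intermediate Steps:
U(X) = -4 + 2*X (U(X) = (-4 + X) + X = -4 + 2*X)
O(y) = -8 (O(y) = -4 + 2*(-2) = -4 - 4 = -8)
O(-3) - 23*8 = -8 - 23*8 = -8 - 184 = -192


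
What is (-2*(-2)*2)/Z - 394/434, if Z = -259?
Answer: -7537/8029 ≈ -0.93872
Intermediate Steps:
(-2*(-2)*2)/Z - 394/434 = (-2*(-2)*2)/(-259) - 394/434 = (4*2)*(-1/259) - 394*1/434 = 8*(-1/259) - 197/217 = -8/259 - 197/217 = -7537/8029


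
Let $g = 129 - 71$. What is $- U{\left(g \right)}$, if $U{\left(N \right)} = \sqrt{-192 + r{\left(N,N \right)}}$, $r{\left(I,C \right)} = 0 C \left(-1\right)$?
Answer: $- 8 i \sqrt{3} \approx - 13.856 i$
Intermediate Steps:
$r{\left(I,C \right)} = 0$ ($r{\left(I,C \right)} = 0 \left(-1\right) = 0$)
$g = 58$
$U{\left(N \right)} = 8 i \sqrt{3}$ ($U{\left(N \right)} = \sqrt{-192 + 0} = \sqrt{-192} = 8 i \sqrt{3}$)
$- U{\left(g \right)} = - 8 i \sqrt{3}$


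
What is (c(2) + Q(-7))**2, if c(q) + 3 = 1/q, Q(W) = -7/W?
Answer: 9/4 ≈ 2.2500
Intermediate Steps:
c(q) = -3 + 1/q
(c(2) + Q(-7))**2 = ((-3 + 1/2) - 7/(-7))**2 = ((-3 + 1/2) - 7*(-1/7))**2 = (-5/2 + 1)**2 = (-3/2)**2 = 9/4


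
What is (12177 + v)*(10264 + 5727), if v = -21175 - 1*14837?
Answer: -381145485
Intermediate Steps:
v = -36012 (v = -21175 - 14837 = -36012)
(12177 + v)*(10264 + 5727) = (12177 - 36012)*(10264 + 5727) = -23835*15991 = -381145485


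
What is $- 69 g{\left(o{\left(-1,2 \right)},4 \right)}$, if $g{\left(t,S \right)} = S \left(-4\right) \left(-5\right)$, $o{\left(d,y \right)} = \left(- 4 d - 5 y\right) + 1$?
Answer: $-5520$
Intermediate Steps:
$o{\left(d,y \right)} = 1 - 5 y - 4 d$ ($o{\left(d,y \right)} = \left(- 5 y - 4 d\right) + 1 = 1 - 5 y - 4 d$)
$g{\left(t,S \right)} = 20 S$ ($g{\left(t,S \right)} = - 4 S \left(-5\right) = 20 S$)
$- 69 g{\left(o{\left(-1,2 \right)},4 \right)} = - 69 \cdot 20 \cdot 4 = \left(-69\right) 80 = -5520$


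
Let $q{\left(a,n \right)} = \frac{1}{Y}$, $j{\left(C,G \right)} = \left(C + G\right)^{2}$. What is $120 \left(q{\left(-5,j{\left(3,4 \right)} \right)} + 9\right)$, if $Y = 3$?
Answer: $1120$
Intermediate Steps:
$q{\left(a,n \right)} = \frac{1}{3}$
$120 \left(q{\left(-5,j{\left(3,4 \right)} \right)} + 9\right) = 120 \left(\frac{1}{3} + 9\right) = 120 \cdot \frac{28}{3} = 1120$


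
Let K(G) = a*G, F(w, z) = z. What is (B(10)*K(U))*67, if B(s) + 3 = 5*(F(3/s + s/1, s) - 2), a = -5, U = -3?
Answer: 37185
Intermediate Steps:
K(G) = -5*G
B(s) = -13 + 5*s (B(s) = -3 + 5*(s - 2) = -3 + 5*(-2 + s) = -3 + (-10 + 5*s) = -13 + 5*s)
(B(10)*K(U))*67 = ((-13 + 5*10)*(-5*(-3)))*67 = ((-13 + 50)*15)*67 = (37*15)*67 = 555*67 = 37185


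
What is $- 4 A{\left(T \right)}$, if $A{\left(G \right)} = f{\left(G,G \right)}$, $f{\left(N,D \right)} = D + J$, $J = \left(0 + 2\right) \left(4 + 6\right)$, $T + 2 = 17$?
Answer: $-140$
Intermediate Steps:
$T = 15$ ($T = -2 + 17 = 15$)
$J = 20$ ($J = 2 \cdot 10 = 20$)
$f{\left(N,D \right)} = 20 + D$ ($f{\left(N,D \right)} = D + 20 = 20 + D$)
$A{\left(G \right)} = 20 + G$
$- 4 A{\left(T \right)} = - 4 \left(20 + 15\right) = \left(-4\right) 35 = -140$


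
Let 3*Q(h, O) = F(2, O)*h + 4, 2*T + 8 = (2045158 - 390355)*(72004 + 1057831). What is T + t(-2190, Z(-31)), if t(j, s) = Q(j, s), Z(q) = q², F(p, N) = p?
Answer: 5608963033739/6 ≈ 9.3483e+11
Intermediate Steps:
T = 1869654347497/2 (T = -4 + ((2045158 - 390355)*(72004 + 1057831))/2 = -4 + (1654803*1129835)/2 = -4 + (½)*1869654347505 = -4 + 1869654347505/2 = 1869654347497/2 ≈ 9.3483e+11)
Q(h, O) = 4/3 + 2*h/3 (Q(h, O) = (2*h + 4)/3 = (4 + 2*h)/3 = 4/3 + 2*h/3)
t(j, s) = 4/3 + 2*j/3
T + t(-2190, Z(-31)) = 1869654347497/2 + (4/3 + (⅔)*(-2190)) = 1869654347497/2 + (4/3 - 1460) = 1869654347497/2 - 4376/3 = 5608963033739/6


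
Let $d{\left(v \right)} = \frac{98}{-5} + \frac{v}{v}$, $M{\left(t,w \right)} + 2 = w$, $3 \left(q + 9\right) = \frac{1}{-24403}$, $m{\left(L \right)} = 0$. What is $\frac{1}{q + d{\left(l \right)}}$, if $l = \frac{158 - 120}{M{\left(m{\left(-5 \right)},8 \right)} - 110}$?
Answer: $- \frac{366045}{10102847} \approx -0.036232$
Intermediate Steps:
$q = - \frac{658882}{73209}$ ($q = -9 + \frac{1}{3 \left(-24403\right)} = -9 + \frac{1}{3} \left(- \frac{1}{24403}\right) = -9 - \frac{1}{73209} = - \frac{658882}{73209} \approx -9.0$)
$M{\left(t,w \right)} = -2 + w$
$l = - \frac{19}{52}$ ($l = \frac{158 - 120}{\left(-2 + 8\right) - 110} = \frac{38}{6 - 110} = \frac{38}{-104} = 38 \left(- \frac{1}{104}\right) = - \frac{19}{52} \approx -0.36538$)
$d{\left(v \right)} = - \frac{93}{5}$ ($d{\left(v \right)} = 98 \left(- \frac{1}{5}\right) + 1 = - \frac{98}{5} + 1 = - \frac{93}{5}$)
$\frac{1}{q + d{\left(l \right)}} = \frac{1}{- \frac{658882}{73209} - \frac{93}{5}} = \frac{1}{- \frac{10102847}{366045}} = - \frac{366045}{10102847}$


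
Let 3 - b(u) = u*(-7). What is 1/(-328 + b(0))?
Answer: -1/325 ≈ -0.0030769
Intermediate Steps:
b(u) = 3 + 7*u (b(u) = 3 - u*(-7) = 3 - (-7)*u = 3 + 7*u)
1/(-328 + b(0)) = 1/(-328 + (3 + 7*0)) = 1/(-328 + (3 + 0)) = 1/(-328 + 3) = 1/(-325) = -1/325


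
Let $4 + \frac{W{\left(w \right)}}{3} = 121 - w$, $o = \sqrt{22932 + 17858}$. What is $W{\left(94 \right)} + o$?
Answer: $69 + \sqrt{40790} \approx 270.97$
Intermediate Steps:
$o = \sqrt{40790} \approx 201.97$
$W{\left(w \right)} = 351 - 3 w$ ($W{\left(w \right)} = -12 + 3 \left(121 - w\right) = -12 - \left(-363 + 3 w\right) = 351 - 3 w$)
$W{\left(94 \right)} + o = \left(351 - 282\right) + \sqrt{40790} = 69 + \sqrt{40790}$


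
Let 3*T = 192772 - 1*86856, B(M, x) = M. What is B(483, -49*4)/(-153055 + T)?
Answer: -1449/353249 ≈ -0.0041019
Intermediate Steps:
T = 105916/3 (T = (192772 - 1*86856)/3 = (192772 - 86856)/3 = (⅓)*105916 = 105916/3 ≈ 35305.)
B(483, -49*4)/(-153055 + T) = 483/(-153055 + 105916/3) = 483/(-353249/3) = 483*(-3/353249) = -1449/353249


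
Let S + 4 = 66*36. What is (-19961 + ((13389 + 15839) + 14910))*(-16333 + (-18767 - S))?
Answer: -905960544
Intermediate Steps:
S = 2372 (S = -4 + 66*36 = -4 + 2376 = 2372)
(-19961 + ((13389 + 15839) + 14910))*(-16333 + (-18767 - S)) = (-19961 + ((13389 + 15839) + 14910))*(-16333 + (-18767 - 1*2372)) = (-19961 + (29228 + 14910))*(-16333 + (-18767 - 2372)) = (-19961 + 44138)*(-16333 - 21139) = 24177*(-37472) = -905960544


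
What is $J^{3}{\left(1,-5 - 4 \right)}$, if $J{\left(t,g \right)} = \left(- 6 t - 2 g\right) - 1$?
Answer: $1331$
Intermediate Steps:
$J{\left(t,g \right)} = -1 - 6 t - 2 g$
$J^{3}{\left(1,-5 - 4 \right)} = \left(-1 - 6 - 2 \left(-5 - 4\right)\right)^{3} = \left(-1 - 6 - -18\right)^{3} = \left(-1 - 6 + 18\right)^{3} = 11^{3} = 1331$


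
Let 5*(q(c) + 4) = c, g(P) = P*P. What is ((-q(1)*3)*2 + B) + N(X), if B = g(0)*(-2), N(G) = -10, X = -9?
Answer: 64/5 ≈ 12.800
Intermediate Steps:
g(P) = P²
q(c) = -4 + c/5
B = 0 (B = 0²*(-2) = 0*(-2) = 0)
((-q(1)*3)*2 + B) + N(X) = ((-(-4 + (⅕)*1)*3)*2 + 0) - 10 = ((-(-4 + ⅕)*3)*2 + 0) - 10 = ((-1*(-19/5)*3)*2 + 0) - 10 = (((19/5)*3)*2 + 0) - 10 = ((57/5)*2 + 0) - 10 = (114/5 + 0) - 10 = 114/5 - 10 = 64/5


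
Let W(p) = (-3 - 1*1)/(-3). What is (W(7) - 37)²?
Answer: 11449/9 ≈ 1272.1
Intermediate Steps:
W(p) = 4/3 (W(p) = (-3 - 1)*(-⅓) = -4*(-⅓) = 4/3)
(W(7) - 37)² = (4/3 - 37)² = (-107/3)² = 11449/9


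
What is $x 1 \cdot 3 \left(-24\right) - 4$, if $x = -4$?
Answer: $284$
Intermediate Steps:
$x 1 \cdot 3 \left(-24\right) - 4 = \left(-4\right) 1 \cdot 3 \left(-24\right) - 4 = \left(-4\right) 3 \left(-24\right) - 4 = \left(-12\right) \left(-24\right) - 4 = 288 - 4 = 284$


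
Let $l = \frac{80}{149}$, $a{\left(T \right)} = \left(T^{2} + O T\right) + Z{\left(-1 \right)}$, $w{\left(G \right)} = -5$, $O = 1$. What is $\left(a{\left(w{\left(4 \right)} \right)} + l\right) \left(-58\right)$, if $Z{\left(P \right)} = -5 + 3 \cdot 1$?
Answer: $- \frac{160196}{149} \approx -1075.1$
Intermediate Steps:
$Z{\left(P \right)} = -2$ ($Z{\left(P \right)} = -5 + 3 = -2$)
$a{\left(T \right)} = -2 + T + T^{2}$ ($a{\left(T \right)} = \left(T^{2} + 1 T\right) - 2 = \left(T^{2} + T\right) - 2 = \left(T + T^{2}\right) - 2 = -2 + T + T^{2}$)
$l = \frac{80}{149}$ ($l = 80 \cdot \frac{1}{149} = \frac{80}{149} \approx 0.53691$)
$\left(a{\left(w{\left(4 \right)} \right)} + l\right) \left(-58\right) = \left(\left(-2 - 5 + \left(-5\right)^{2}\right) + \frac{80}{149}\right) \left(-58\right) = \left(\left(-2 - 5 + 25\right) + \frac{80}{149}\right) \left(-58\right) = \left(18 + \frac{80}{149}\right) \left(-58\right) = \frac{2762}{149} \left(-58\right) = - \frac{160196}{149}$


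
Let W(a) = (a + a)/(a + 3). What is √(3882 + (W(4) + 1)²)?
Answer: √190443/7 ≈ 62.343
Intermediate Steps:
W(a) = 2*a/(3 + a) (W(a) = (2*a)/(3 + a) = 2*a/(3 + a))
√(3882 + (W(4) + 1)²) = √(3882 + (2*4/(3 + 4) + 1)²) = √(3882 + (2*4/7 + 1)²) = √(3882 + (2*4*(⅐) + 1)²) = √(3882 + (8/7 + 1)²) = √(3882 + (15/7)²) = √(3882 + 225/49) = √(190443/49) = √190443/7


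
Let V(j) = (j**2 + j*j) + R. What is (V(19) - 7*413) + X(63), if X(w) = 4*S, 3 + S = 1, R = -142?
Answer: -2319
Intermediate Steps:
S = -2 (S = -3 + 1 = -2)
V(j) = -142 + 2*j**2 (V(j) = (j**2 + j*j) - 142 = (j**2 + j**2) - 142 = 2*j**2 - 142 = -142 + 2*j**2)
X(w) = -8 (X(w) = 4*(-2) = -8)
(V(19) - 7*413) + X(63) = ((-142 + 2*19**2) - 7*413) - 8 = ((-142 + 2*361) - 2891) - 8 = ((-142 + 722) - 2891) - 8 = (580 - 2891) - 8 = -2311 - 8 = -2319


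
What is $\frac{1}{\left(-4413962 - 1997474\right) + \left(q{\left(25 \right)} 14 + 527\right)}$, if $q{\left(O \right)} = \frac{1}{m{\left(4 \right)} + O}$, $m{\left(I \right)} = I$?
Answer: $- \frac{29}{185916347} \approx -1.5598 \cdot 10^{-7}$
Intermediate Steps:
$q{\left(O \right)} = \frac{1}{4 + O}$
$\frac{1}{\left(-4413962 - 1997474\right) + \left(q{\left(25 \right)} 14 + 527\right)} = \frac{1}{\left(-4413962 - 1997474\right) + \left(\frac{1}{4 + 25} \cdot 14 + 527\right)} = \frac{1}{\left(-4413962 - 1997474\right) + \left(\frac{1}{29} \cdot 14 + 527\right)} = \frac{1}{-6411436 + \left(\frac{1}{29} \cdot 14 + 527\right)} = \frac{1}{-6411436 + \left(\frac{14}{29} + 527\right)} = \frac{1}{-6411436 + \frac{15297}{29}} = \frac{1}{- \frac{185916347}{29}} = - \frac{29}{185916347}$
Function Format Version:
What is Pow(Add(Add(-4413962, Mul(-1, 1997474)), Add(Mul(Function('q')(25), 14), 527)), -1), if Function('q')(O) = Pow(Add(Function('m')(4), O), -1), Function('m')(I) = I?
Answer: Rational(-29, 185916347) ≈ -1.5598e-7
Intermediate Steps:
Function('q')(O) = Pow(Add(4, O), -1)
Pow(Add(Add(-4413962, Mul(-1, 1997474)), Add(Mul(Function('q')(25), 14), 527)), -1) = Pow(Add(Add(-4413962, Mul(-1, 1997474)), Add(Mul(Pow(Add(4, 25), -1), 14), 527)), -1) = Pow(Add(Add(-4413962, -1997474), Add(Mul(Pow(29, -1), 14), 527)), -1) = Pow(Add(-6411436, Add(Mul(Rational(1, 29), 14), 527)), -1) = Pow(Add(-6411436, Add(Rational(14, 29), 527)), -1) = Pow(Add(-6411436, Rational(15297, 29)), -1) = Pow(Rational(-185916347, 29), -1) = Rational(-29, 185916347)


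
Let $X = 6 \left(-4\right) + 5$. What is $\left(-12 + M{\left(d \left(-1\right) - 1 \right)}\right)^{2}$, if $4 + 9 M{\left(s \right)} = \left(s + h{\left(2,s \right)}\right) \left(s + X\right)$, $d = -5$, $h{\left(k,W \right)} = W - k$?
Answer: $\frac{40804}{81} \approx 503.75$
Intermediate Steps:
$X = -19$ ($X = -24 + 5 = -19$)
$M{\left(s \right)} = - \frac{4}{9} + \frac{\left(-19 + s\right) \left(-2 + 2 s\right)}{9}$ ($M{\left(s \right)} = - \frac{4}{9} + \frac{\left(s + \left(s - 2\right)\right) \left(s - 19\right)}{9} = - \frac{4}{9} + \frac{\left(s + \left(s - 2\right)\right) \left(-19 + s\right)}{9} = - \frac{4}{9} + \frac{\left(s + \left(-2 + s\right)\right) \left(-19 + s\right)}{9} = - \frac{4}{9} + \frac{\left(-2 + 2 s\right) \left(-19 + s\right)}{9} = - \frac{4}{9} + \frac{\left(-19 + s\right) \left(-2 + 2 s\right)}{9}$)
$\left(-12 + M{\left(d \left(-1\right) - 1 \right)}\right)^{2} = \left(-12 + \left(\frac{34}{9} - \frac{40 \left(\left(-5\right) \left(-1\right) - 1\right)}{9} + \frac{2 \left(\left(-5\right) \left(-1\right) - 1\right)^{2}}{9}\right)\right)^{2} = \left(-12 + \left(\frac{34}{9} - \frac{40 \left(5 - 1\right)}{9} + \frac{2 \left(5 - 1\right)^{2}}{9}\right)\right)^{2} = \left(-12 + \left(\frac{34}{9} - \frac{160}{9} + \frac{2 \cdot 4^{2}}{9}\right)\right)^{2} = \left(-12 + \left(\frac{34}{9} - \frac{160}{9} + \frac{2}{9} \cdot 16\right)\right)^{2} = \left(-12 + \left(\frac{34}{9} - \frac{160}{9} + \frac{32}{9}\right)\right)^{2} = \left(-12 - \frac{94}{9}\right)^{2} = \left(- \frac{202}{9}\right)^{2} = \frac{40804}{81}$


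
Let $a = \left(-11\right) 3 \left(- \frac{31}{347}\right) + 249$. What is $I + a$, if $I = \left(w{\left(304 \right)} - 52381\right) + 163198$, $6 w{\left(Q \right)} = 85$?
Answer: $\frac{231275045}{2082} \approx 1.1108 \cdot 10^{5}$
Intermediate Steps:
$w{\left(Q \right)} = \frac{85}{6}$ ($w{\left(Q \right)} = \frac{1}{6} \cdot 85 = \frac{85}{6}$)
$I = \frac{664987}{6}$ ($I = \left(\frac{85}{6} - 52381\right) + 163198 = - \frac{314201}{6} + 163198 = \frac{664987}{6} \approx 1.1083 \cdot 10^{5}$)
$a = \frac{87426}{347}$ ($a = - 33 \left(\left(-31\right) \frac{1}{347}\right) + 249 = \left(-33\right) \left(- \frac{31}{347}\right) + 249 = \frac{1023}{347} + 249 = \frac{87426}{347} \approx 251.95$)
$I + a = \frac{664987}{6} + \frac{87426}{347} = \frac{231275045}{2082}$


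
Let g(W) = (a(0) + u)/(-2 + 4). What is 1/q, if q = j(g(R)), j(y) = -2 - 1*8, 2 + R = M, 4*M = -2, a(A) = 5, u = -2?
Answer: -⅒ ≈ -0.10000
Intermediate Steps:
M = -½ (M = (¼)*(-2) = -½ ≈ -0.50000)
R = -5/2 (R = -2 - ½ = -5/2 ≈ -2.5000)
g(W) = 3/2 (g(W) = (5 - 2)/(-2 + 4) = 3/2)
j(y) = -10 (j(y) = -2 - 8 = -10)
q = -10
1/q = 1/(-10) = -⅒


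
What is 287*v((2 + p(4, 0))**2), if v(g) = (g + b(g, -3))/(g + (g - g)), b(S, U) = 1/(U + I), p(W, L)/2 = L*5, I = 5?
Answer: 2583/8 ≈ 322.88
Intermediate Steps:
p(W, L) = 10*L (p(W, L) = 2*(L*5) = 2*(5*L) = 10*L)
b(S, U) = 1/(5 + U) (b(S, U) = 1/(U + 5) = 1/(5 + U))
v(g) = (1/2 + g)/g (v(g) = (g + 1/(5 - 3))/(g + (g - g)) = (g + 1/2)/(g + 0) = (g + 1/2)/g = (1/2 + g)/g)
287*v((2 + p(4, 0))**2) = 287*((1/2 + (2 + 10*0)**2)/((2 + 10*0)**2)) = 287*((1/2 + (2 + 0)**2)/((2 + 0)**2)) = 287*((1/2 + 2**2)/(2**2)) = 287*((1/2 + 4)/4) = 287*((1/4)*(9/2)) = 287*(9/8) = 2583/8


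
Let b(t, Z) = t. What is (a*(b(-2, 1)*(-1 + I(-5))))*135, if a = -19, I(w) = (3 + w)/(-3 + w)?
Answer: -7695/2 ≈ -3847.5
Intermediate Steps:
I(w) = (3 + w)/(-3 + w)
(a*(b(-2, 1)*(-1 + I(-5))))*135 = -(-38)*(-1 + (3 - 5)/(-3 - 5))*135 = -(-38)*(-1 - 2/(-8))*135 = -(-38)*(-1 - ⅛*(-2))*135 = -(-38)*(-1 + ¼)*135 = -(-38)*(-3)/4*135 = -19*3/2*135 = -57/2*135 = -7695/2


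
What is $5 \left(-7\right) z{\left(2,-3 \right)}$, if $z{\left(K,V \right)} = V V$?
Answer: $-315$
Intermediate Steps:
$z{\left(K,V \right)} = V^{2}$
$5 \left(-7\right) z{\left(2,-3 \right)} = 5 \left(-7\right) \left(-3\right)^{2} = \left(-35\right) 9 = -315$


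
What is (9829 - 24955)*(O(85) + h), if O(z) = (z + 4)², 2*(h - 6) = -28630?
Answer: 96624888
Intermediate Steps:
h = -14309 (h = 6 + (½)*(-28630) = 6 - 14315 = -14309)
O(z) = (4 + z)²
(9829 - 24955)*(O(85) + h) = (9829 - 24955)*((4 + 85)² - 14309) = -15126*(89² - 14309) = -15126*(7921 - 14309) = -15126*(-6388) = 96624888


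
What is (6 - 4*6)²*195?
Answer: 63180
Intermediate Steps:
(6 - 4*6)²*195 = (6 - 24)²*195 = (-18)²*195 = 324*195 = 63180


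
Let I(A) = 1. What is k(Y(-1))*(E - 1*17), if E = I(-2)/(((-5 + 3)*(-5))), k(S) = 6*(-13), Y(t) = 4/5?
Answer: 6591/5 ≈ 1318.2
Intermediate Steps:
Y(t) = ⅘ (Y(t) = 4*(⅕) = ⅘)
k(S) = -78
E = ⅒ (E = 1/((-5 + 3)*(-5)) = 1/(-2*(-5)) = 1/10 = 1*(⅒) = ⅒ ≈ 0.10000)
k(Y(-1))*(E - 1*17) = -78*(⅒ - 1*17) = -78*(⅒ - 17) = -78*(-169/10) = 6591/5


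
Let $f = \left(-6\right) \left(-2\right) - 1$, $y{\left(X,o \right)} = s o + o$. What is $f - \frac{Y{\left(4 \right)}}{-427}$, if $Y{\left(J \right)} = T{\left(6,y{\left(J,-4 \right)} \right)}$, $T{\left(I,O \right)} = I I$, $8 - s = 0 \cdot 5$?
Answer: $\frac{4733}{427} \approx 11.084$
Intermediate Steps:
$s = 8$ ($s = 8 - 0 \cdot 5 = 8 - 0 = 8 + 0 = 8$)
$y{\left(X,o \right)} = 9 o$ ($y{\left(X,o \right)} = 8 o + o = 9 o$)
$T{\left(I,O \right)} = I^{2}$
$Y{\left(J \right)} = 36$ ($Y{\left(J \right)} = 6^{2} = 36$)
$f = 11$ ($f = 12 - 1 = 11$)
$f - \frac{Y{\left(4 \right)}}{-427} = 11 - \frac{36}{-427} = 11 - 36 \left(- \frac{1}{427}\right) = 11 - - \frac{36}{427} = 11 + \frac{36}{427} = \frac{4733}{427}$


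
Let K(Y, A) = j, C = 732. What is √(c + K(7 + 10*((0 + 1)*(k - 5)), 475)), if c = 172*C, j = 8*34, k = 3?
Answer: 4*√7886 ≈ 355.21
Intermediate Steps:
j = 272
K(Y, A) = 272
c = 125904 (c = 172*732 = 125904)
√(c + K(7 + 10*((0 + 1)*(k - 5)), 475)) = √(125904 + 272) = √126176 = 4*√7886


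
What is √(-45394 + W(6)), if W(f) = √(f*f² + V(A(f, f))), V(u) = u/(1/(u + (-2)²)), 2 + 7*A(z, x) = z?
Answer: √(-2224306 + 14*√2678)/7 ≈ 213.02*I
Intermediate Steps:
A(z, x) = -2/7 + z/7
V(u) = u*(4 + u) (V(u) = u/(1/(u + 4)) = u/(1/(4 + u)) = u*(4 + u))
W(f) = √(f³ + (-2/7 + f/7)*(26/7 + f/7)) (W(f) = √(f*f² + (-2/7 + f/7)*(4 + (-2/7 + f/7))) = √(f³ + (-2/7 + f/7)*(26/7 + f/7)))
√(-45394 + W(6)) = √(-45394 + √(49*6³ + (-2 + 6)*(26 + 6))/7) = √(-45394 + √(49*216 + 4*32)/7) = √(-45394 + √(10584 + 128)/7) = √(-45394 + √10712/7) = √(-45394 + (2*√2678)/7) = √(-45394 + 2*√2678/7)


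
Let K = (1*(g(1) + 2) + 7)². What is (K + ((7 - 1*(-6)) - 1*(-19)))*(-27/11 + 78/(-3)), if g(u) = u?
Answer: -3756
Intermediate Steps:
K = 100 (K = (1*(1 + 2) + 7)² = (1*3 + 7)² = (3 + 7)² = 10² = 100)
(K + ((7 - 1*(-6)) - 1*(-19)))*(-27/11 + 78/(-3)) = (100 + ((7 - 1*(-6)) - 1*(-19)))*(-27/11 + 78/(-3)) = (100 + ((7 + 6) + 19))*(-27*1/11 + 78*(-⅓)) = (100 + (13 + 19))*(-27/11 - 26) = (100 + 32)*(-313/11) = 132*(-313/11) = -3756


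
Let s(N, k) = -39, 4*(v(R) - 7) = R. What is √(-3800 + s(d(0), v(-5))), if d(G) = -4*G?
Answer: I*√3839 ≈ 61.96*I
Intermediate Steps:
v(R) = 7 + R/4
√(-3800 + s(d(0), v(-5))) = √(-3800 - 39) = √(-3839) = I*√3839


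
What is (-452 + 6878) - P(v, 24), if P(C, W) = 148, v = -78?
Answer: 6278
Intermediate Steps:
(-452 + 6878) - P(v, 24) = (-452 + 6878) - 1*148 = 6426 - 148 = 6278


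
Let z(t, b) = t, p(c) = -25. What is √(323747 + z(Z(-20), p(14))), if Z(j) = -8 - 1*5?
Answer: √323734 ≈ 568.98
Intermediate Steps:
Z(j) = -13 (Z(j) = -8 - 5 = -13)
√(323747 + z(Z(-20), p(14))) = √(323747 - 13) = √323734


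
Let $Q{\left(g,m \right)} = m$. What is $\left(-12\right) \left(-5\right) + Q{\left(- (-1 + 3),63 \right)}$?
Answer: $123$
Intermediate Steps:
$\left(-12\right) \left(-5\right) + Q{\left(- (-1 + 3),63 \right)} = \left(-12\right) \left(-5\right) + 63 = 60 + 63 = 123$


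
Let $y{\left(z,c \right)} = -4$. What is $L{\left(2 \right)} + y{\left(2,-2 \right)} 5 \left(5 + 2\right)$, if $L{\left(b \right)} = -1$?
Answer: $-141$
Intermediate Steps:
$L{\left(2 \right)} + y{\left(2,-2 \right)} 5 \left(5 + 2\right) = -1 - 4 \cdot 5 \left(5 + 2\right) = -1 - 4 \cdot 5 \cdot 7 = -1 - 140 = -141$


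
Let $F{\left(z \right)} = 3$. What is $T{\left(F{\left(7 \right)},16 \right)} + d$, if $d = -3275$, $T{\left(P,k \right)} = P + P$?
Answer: $-3269$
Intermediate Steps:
$T{\left(P,k \right)} = 2 P$
$T{\left(F{\left(7 \right)},16 \right)} + d = 2 \cdot 3 - 3275 = 6 - 3275 = -3269$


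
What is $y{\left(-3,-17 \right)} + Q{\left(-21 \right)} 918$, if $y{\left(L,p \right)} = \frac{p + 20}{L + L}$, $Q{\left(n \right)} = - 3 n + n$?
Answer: $\frac{77111}{2} \approx 38556.0$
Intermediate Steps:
$Q{\left(n \right)} = - 2 n$
$y{\left(L,p \right)} = \frac{20 + p}{2 L}$
$y{\left(-3,-17 \right)} + Q{\left(-21 \right)} 918 = \frac{20 - 17}{2 \left(-3\right)} + \left(-2\right) \left(-21\right) 918 = \frac{1}{2} \left(- \frac{1}{3}\right) 3 + 42 \cdot 918 = - \frac{1}{2} + 38556 = \frac{77111}{2}$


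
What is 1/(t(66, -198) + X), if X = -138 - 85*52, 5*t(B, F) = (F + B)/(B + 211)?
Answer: -1385/6312962 ≈ -0.00021939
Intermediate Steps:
t(B, F) = (B + F)/(5*(211 + B)) (t(B, F) = ((F + B)/(B + 211))/5 = ((B + F)/(211 + B))/5 = (B + F)/(5*(211 + B)))
X = -4558 (X = -138 - 4420 = -4558)
1/(t(66, -198) + X) = 1/((66 - 198)/(5*(211 + 66)) - 4558) = 1/((⅕)*(-132)/277 - 4558) = 1/((⅕)*(1/277)*(-132) - 4558) = 1/(-132/1385 - 4558) = 1/(-6312962/1385) = -1385/6312962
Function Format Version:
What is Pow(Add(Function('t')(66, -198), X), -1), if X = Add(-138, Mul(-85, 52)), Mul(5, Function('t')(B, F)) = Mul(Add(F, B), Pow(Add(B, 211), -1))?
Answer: Rational(-1385, 6312962) ≈ -0.00021939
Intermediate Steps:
Function('t')(B, F) = Mul(Rational(1, 5), Pow(Add(211, B), -1), Add(B, F)) (Function('t')(B, F) = Mul(Rational(1, 5), Mul(Add(F, B), Pow(Add(B, 211), -1))) = Mul(Rational(1, 5), Mul(Add(B, F), Pow(Add(211, B), -1))) = Mul(Rational(1, 5), Mul(Pow(Add(211, B), -1), Add(B, F))) = Mul(Rational(1, 5), Pow(Add(211, B), -1), Add(B, F)))
X = -4558 (X = Add(-138, -4420) = -4558)
Pow(Add(Function('t')(66, -198), X), -1) = Pow(Add(Mul(Rational(1, 5), Pow(Add(211, 66), -1), Add(66, -198)), -4558), -1) = Pow(Add(Mul(Rational(1, 5), Pow(277, -1), -132), -4558), -1) = Pow(Add(Mul(Rational(1, 5), Rational(1, 277), -132), -4558), -1) = Pow(Add(Rational(-132, 1385), -4558), -1) = Pow(Rational(-6312962, 1385), -1) = Rational(-1385, 6312962)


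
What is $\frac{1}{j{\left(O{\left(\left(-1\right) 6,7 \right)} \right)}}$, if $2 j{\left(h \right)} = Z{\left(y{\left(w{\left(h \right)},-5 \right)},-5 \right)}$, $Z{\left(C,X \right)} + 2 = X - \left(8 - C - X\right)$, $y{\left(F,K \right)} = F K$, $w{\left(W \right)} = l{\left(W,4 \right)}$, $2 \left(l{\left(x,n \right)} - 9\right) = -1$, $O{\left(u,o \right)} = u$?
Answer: $- \frac{4}{125} \approx -0.032$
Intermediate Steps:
$l{\left(x,n \right)} = \frac{17}{2}$ ($l{\left(x,n \right)} = 9 + \frac{1}{2} \left(-1\right) = 9 - \frac{1}{2} = \frac{17}{2}$)
$w{\left(W \right)} = \frac{17}{2}$
$Z{\left(C,X \right)} = -10 + C + 2 X$ ($Z{\left(C,X \right)} = -2 - \left(8 - C - 2 X\right) = -2 + \left(X + \left(-8 + C + X\right)\right) = -2 + \left(-8 + C + 2 X\right) = -10 + C + 2 X$)
$j{\left(h \right)} = - \frac{125}{4}$ ($j{\left(h \right)} = \frac{-10 + \frac{17}{2} \left(-5\right) + 2 \left(-5\right)}{2} = \frac{-10 - \frac{85}{2} - 10}{2} = \frac{1}{2} \left(- \frac{125}{2}\right) = - \frac{125}{4}$)
$\frac{1}{j{\left(O{\left(\left(-1\right) 6,7 \right)} \right)}} = \frac{1}{- \frac{125}{4}} = - \frac{4}{125}$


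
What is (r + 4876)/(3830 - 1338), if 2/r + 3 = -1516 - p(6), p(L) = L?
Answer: 3717949/1900150 ≈ 1.9567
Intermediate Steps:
r = -2/1525 (r = 2/(-3 + (-1516 - 1*6)) = 2/(-3 + (-1516 - 6)) = 2/(-3 - 1522) = 2/(-1525) = 2*(-1/1525) = -2/1525 ≈ -0.0013115)
(r + 4876)/(3830 - 1338) = (-2/1525 + 4876)/(3830 - 1338) = (7435898/1525)/2492 = (7435898/1525)*(1/2492) = 3717949/1900150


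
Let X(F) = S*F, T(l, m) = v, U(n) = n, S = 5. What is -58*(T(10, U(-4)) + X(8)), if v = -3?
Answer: -2146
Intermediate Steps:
T(l, m) = -3
X(F) = 5*F
-58*(T(10, U(-4)) + X(8)) = -58*(-3 + 5*8) = -58*(-3 + 40) = -58*37 = -2146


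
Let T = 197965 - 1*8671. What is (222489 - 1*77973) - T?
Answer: -44778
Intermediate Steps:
T = 189294 (T = 197965 - 8671 = 189294)
(222489 - 1*77973) - T = (222489 - 1*77973) - 1*189294 = (222489 - 77973) - 189294 = 144516 - 189294 = -44778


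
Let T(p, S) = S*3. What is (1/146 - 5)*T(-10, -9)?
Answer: 19683/146 ≈ 134.81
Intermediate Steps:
T(p, S) = 3*S
(1/146 - 5)*T(-10, -9) = (1/146 - 5)*(3*(-9)) = (1/146 - 5)*(-27) = -729/146*(-27) = 19683/146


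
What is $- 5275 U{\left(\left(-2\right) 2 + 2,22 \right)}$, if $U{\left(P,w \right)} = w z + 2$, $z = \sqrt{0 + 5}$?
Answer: $-10550 - 116050 \sqrt{5} \approx -2.7005 \cdot 10^{5}$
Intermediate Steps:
$z = \sqrt{5} \approx 2.2361$
$U{\left(P,w \right)} = 2 + w \sqrt{5}$ ($U{\left(P,w \right)} = w \sqrt{5} + 2 = 2 + w \sqrt{5}$)
$- 5275 U{\left(\left(-2\right) 2 + 2,22 \right)} = - 5275 \left(2 + 22 \sqrt{5}\right) = -10550 - 116050 \sqrt{5}$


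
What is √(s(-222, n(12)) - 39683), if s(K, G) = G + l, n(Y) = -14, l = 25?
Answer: 6*I*√1102 ≈ 199.18*I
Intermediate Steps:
s(K, G) = 25 + G (s(K, G) = G + 25 = 25 + G)
√(s(-222, n(12)) - 39683) = √((25 - 14) - 39683) = √(11 - 39683) = √(-39672) = 6*I*√1102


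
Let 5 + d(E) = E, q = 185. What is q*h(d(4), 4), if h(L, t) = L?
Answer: -185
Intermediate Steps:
d(E) = -5 + E
q*h(d(4), 4) = 185*(-5 + 4) = 185*(-1) = -185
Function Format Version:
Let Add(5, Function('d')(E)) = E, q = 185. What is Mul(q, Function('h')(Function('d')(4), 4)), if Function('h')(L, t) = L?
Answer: -185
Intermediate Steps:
Function('d')(E) = Add(-5, E)
Mul(q, Function('h')(Function('d')(4), 4)) = Mul(185, Add(-5, 4)) = Mul(185, -1) = -185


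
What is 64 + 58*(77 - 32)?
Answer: 2674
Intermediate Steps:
64 + 58*(77 - 32) = 64 + 58*45 = 64 + 2610 = 2674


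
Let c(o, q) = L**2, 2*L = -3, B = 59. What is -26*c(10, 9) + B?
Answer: 1/2 ≈ 0.50000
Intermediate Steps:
L = -3/2 (L = (1/2)*(-3) = -3/2 ≈ -1.5000)
c(o, q) = 9/4 (c(o, q) = (-3/2)**2 = 9/4)
-26*c(10, 9) + B = -26*9/4 + 59 = -117/2 + 59 = 1/2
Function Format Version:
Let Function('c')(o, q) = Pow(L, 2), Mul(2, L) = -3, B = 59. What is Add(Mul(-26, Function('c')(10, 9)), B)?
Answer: Rational(1, 2) ≈ 0.50000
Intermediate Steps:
L = Rational(-3, 2) (L = Mul(Rational(1, 2), -3) = Rational(-3, 2) ≈ -1.5000)
Function('c')(o, q) = Rational(9, 4) (Function('c')(o, q) = Pow(Rational(-3, 2), 2) = Rational(9, 4))
Add(Mul(-26, Function('c')(10, 9)), B) = Add(Mul(-26, Rational(9, 4)), 59) = Add(Rational(-117, 2), 59) = Rational(1, 2)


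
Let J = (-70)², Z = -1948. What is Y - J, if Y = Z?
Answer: -6848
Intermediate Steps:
Y = -1948
J = 4900
Y - J = -1948 - 1*4900 = -1948 - 4900 = -6848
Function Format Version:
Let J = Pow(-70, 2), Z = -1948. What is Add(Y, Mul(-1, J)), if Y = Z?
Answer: -6848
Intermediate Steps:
Y = -1948
J = 4900
Add(Y, Mul(-1, J)) = Add(-1948, Mul(-1, 4900)) = Add(-1948, -4900) = -6848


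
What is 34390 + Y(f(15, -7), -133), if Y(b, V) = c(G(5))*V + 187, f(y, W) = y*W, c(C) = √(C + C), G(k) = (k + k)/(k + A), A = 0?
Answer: 34311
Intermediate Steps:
G(k) = 2 (G(k) = (k + k)/(k + 0) = (2*k)/k = 2)
c(C) = √2*√C (c(C) = √(2*C) = √2*√C)
f(y, W) = W*y
Y(b, V) = 187 + 2*V (Y(b, V) = (√2*√2)*V + 187 = 2*V + 187 = 187 + 2*V)
34390 + Y(f(15, -7), -133) = 34390 + (187 + 2*(-133)) = 34390 + (187 - 266) = 34390 - 79 = 34311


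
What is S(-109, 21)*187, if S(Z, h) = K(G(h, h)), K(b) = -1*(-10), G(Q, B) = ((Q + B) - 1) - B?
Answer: 1870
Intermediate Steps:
G(Q, B) = -1 + Q (G(Q, B) = ((B + Q) - 1) - B = (-1 + B + Q) - B = -1 + Q)
K(b) = 10
S(Z, h) = 10
S(-109, 21)*187 = 10*187 = 1870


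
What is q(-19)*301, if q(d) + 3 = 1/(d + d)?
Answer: -34615/38 ≈ -910.92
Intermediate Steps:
q(d) = -3 + 1/(2*d) (q(d) = -3 + 1/(d + d) = -3 + 1/(2*d))
q(-19)*301 = (-3 + (1/2)/(-19))*301 = (-3 + (1/2)*(-1/19))*301 = (-3 - 1/38)*301 = -115/38*301 = -34615/38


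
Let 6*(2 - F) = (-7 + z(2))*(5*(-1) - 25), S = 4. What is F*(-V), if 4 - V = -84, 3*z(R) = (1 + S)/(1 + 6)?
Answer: 58784/21 ≈ 2799.2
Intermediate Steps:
z(R) = 5/21 (z(R) = ((1 + 4)/(1 + 6))/3 = (5/7)/3 = (5*(⅐))/3 = (⅓)*(5/7) = 5/21)
V = 88 (V = 4 - 1*(-84) = 4 + 84 = 88)
F = -668/21 (F = 2 - (-7 + 5/21)*(5*(-1) - 25)/6 = 2 - (-71)*(-5 - 25)/63 = 2 - (-71)*(-30)/63 = 2 - ⅙*1420/7 = 2 - 710/21 = -668/21 ≈ -31.810)
F*(-V) = -(-668)*88/21 = -668/21*(-88) = 58784/21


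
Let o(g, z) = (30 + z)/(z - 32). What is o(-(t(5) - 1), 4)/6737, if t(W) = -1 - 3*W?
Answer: -17/94318 ≈ -0.00018024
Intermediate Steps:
o(g, z) = (30 + z)/(-32 + z)
o(-(t(5) - 1), 4)/6737 = ((30 + 4)/(-32 + 4))/6737 = (34/(-28))*(1/6737) = -1/28*34*(1/6737) = -17/14*1/6737 = -17/94318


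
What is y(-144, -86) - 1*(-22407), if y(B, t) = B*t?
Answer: 34791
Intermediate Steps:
y(-144, -86) - 1*(-22407) = -144*(-86) - 1*(-22407) = 12384 + 22407 = 34791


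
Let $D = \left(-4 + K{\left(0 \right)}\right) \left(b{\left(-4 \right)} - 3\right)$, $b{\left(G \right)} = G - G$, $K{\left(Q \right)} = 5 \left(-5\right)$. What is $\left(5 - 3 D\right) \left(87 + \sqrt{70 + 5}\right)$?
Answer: $-22272 - 1280 \sqrt{3} \approx -24489.0$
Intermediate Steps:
$K{\left(Q \right)} = -25$
$b{\left(G \right)} = 0$
$D = 87$ ($D = \left(-4 - 25\right) \left(0 - 3\right) = \left(-29\right) \left(-3\right) = 87$)
$\left(5 - 3 D\right) \left(87 + \sqrt{70 + 5}\right) = \left(5 - 261\right) \left(87 + \sqrt{70 + 5}\right) = \left(5 - 261\right) \left(87 + \sqrt{75}\right) = - 256 \left(87 + 5 \sqrt{3}\right) = -22272 - 1280 \sqrt{3}$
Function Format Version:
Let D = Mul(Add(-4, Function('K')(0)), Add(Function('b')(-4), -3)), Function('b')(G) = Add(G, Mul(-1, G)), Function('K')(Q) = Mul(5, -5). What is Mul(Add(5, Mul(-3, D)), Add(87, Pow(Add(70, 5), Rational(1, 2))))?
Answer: Add(-22272, Mul(-1280, Pow(3, Rational(1, 2)))) ≈ -24489.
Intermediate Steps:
Function('K')(Q) = -25
Function('b')(G) = 0
D = 87 (D = Mul(Add(-4, -25), Add(0, -3)) = Mul(-29, -3) = 87)
Mul(Add(5, Mul(-3, D)), Add(87, Pow(Add(70, 5), Rational(1, 2)))) = Mul(Add(5, Mul(-3, 87)), Add(87, Pow(Add(70, 5), Rational(1, 2)))) = Mul(Add(5, -261), Add(87, Pow(75, Rational(1, 2)))) = Mul(-256, Add(87, Mul(5, Pow(3, Rational(1, 2))))) = Add(-22272, Mul(-1280, Pow(3, Rational(1, 2))))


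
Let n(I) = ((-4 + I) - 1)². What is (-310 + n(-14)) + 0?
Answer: 51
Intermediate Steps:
n(I) = (-5 + I)²
(-310 + n(-14)) + 0 = (-310 + (-5 - 14)²) + 0 = (-310 + (-19)²) + 0 = (-310 + 361) + 0 = 51 + 0 = 51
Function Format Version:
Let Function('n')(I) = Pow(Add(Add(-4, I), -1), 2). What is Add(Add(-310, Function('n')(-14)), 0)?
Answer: 51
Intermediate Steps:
Function('n')(I) = Pow(Add(-5, I), 2)
Add(Add(-310, Function('n')(-14)), 0) = Add(Add(-310, Pow(Add(-5, -14), 2)), 0) = Add(Add(-310, Pow(-19, 2)), 0) = Add(Add(-310, 361), 0) = Add(51, 0) = 51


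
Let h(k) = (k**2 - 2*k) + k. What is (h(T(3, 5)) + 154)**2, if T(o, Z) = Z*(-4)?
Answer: 329476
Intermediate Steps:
T(o, Z) = -4*Z
h(k) = k**2 - k
(h(T(3, 5)) + 154)**2 = ((-4*5)*(-1 - 4*5) + 154)**2 = (-20*(-1 - 20) + 154)**2 = (-20*(-21) + 154)**2 = (420 + 154)**2 = 574**2 = 329476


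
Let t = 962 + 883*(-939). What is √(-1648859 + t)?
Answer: 3*I*√275226 ≈ 1573.9*I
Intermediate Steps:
t = -828175 (t = 962 - 829137 = -828175)
√(-1648859 + t) = √(-1648859 - 828175) = √(-2477034) = 3*I*√275226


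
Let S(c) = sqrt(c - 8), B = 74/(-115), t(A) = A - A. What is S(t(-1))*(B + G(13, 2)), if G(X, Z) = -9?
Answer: -2218*I*sqrt(2)/115 ≈ -27.276*I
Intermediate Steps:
t(A) = 0
B = -74/115 (B = 74*(-1/115) = -74/115 ≈ -0.64348)
S(c) = sqrt(-8 + c)
S(t(-1))*(B + G(13, 2)) = sqrt(-8 + 0)*(-74/115 - 9) = sqrt(-8)*(-1109/115) = (2*I*sqrt(2))*(-1109/115) = -2218*I*sqrt(2)/115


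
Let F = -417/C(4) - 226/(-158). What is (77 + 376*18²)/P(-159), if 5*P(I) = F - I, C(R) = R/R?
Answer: -48150895/20269 ≈ -2375.6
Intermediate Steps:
C(R) = 1
F = -32830/79 (F = -417/1 - 226/(-158) = -417*1 - 226*(-1/158) = -417 + 113/79 = -32830/79 ≈ -415.57)
P(I) = -6566/79 - I/5 (P(I) = (-32830/79 - I)/5 = -6566/79 - I/5)
(77 + 376*18²)/P(-159) = (77 + 376*18²)/(-6566/79 - ⅕*(-159)) = (77 + 376*324)/(-6566/79 + 159/5) = (77 + 121824)/(-20269/395) = 121901*(-395/20269) = -48150895/20269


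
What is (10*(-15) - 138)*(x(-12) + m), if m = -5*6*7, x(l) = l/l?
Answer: 60192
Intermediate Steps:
x(l) = 1
m = -210 (m = -30*7 = -210)
(10*(-15) - 138)*(x(-12) + m) = (10*(-15) - 138)*(1 - 210) = (-150 - 138)*(-209) = -288*(-209) = 60192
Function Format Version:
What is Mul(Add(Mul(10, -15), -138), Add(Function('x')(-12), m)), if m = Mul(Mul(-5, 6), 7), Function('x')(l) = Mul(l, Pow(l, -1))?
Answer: 60192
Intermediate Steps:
Function('x')(l) = 1
m = -210 (m = Mul(-30, 7) = -210)
Mul(Add(Mul(10, -15), -138), Add(Function('x')(-12), m)) = Mul(Add(Mul(10, -15), -138), Add(1, -210)) = Mul(Add(-150, -138), -209) = Mul(-288, -209) = 60192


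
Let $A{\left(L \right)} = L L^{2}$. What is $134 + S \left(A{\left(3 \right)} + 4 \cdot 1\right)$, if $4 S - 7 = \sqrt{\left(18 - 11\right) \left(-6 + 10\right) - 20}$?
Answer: $\frac{753}{4} + \frac{31 \sqrt{2}}{2} \approx 210.17$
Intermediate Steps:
$A{\left(L \right)} = L^{3}$
$S = \frac{7}{4} + \frac{\sqrt{2}}{2}$ ($S = \frac{7}{4} + \frac{\sqrt{\left(18 - 11\right) \left(-6 + 10\right) - 20}}{4} = \frac{7}{4} + \frac{\sqrt{7 \cdot 4 - 20}}{4} = \frac{7}{4} + \frac{\sqrt{28 - 20}}{4} = \frac{7}{4} + \frac{\sqrt{8}}{4} = \frac{7}{4} + \frac{2 \sqrt{2}}{4} = \frac{7}{4} + \frac{\sqrt{2}}{2} \approx 2.4571$)
$134 + S \left(A{\left(3 \right)} + 4 \cdot 1\right) = 134 + \left(\frac{7}{4} + \frac{\sqrt{2}}{2}\right) \left(3^{3} + 4 \cdot 1\right) = 134 + \left(\frac{7}{4} + \frac{\sqrt{2}}{2}\right) \left(27 + 4\right) = 134 + \left(\frac{7}{4} + \frac{\sqrt{2}}{2}\right) 31 = 134 + \left(\frac{217}{4} + \frac{31 \sqrt{2}}{2}\right) = \frac{753}{4} + \frac{31 \sqrt{2}}{2}$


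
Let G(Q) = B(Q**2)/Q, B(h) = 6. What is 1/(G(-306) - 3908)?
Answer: -51/199309 ≈ -0.00025588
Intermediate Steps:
G(Q) = 6/Q
1/(G(-306) - 3908) = 1/(6/(-306) - 3908) = 1/(6*(-1/306) - 3908) = 1/(-1/51 - 3908) = 1/(-199309/51) = -51/199309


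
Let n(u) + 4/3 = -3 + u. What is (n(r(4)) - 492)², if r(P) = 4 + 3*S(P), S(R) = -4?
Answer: 2289169/9 ≈ 2.5435e+5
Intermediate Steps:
r(P) = -8 (r(P) = 4 + 3*(-4) = 4 - 12 = -8)
n(u) = -13/3 + u (n(u) = -4/3 + (-3 + u) = -13/3 + u)
(n(r(4)) - 492)² = ((-13/3 - 8) - 492)² = (-37/3 - 492)² = (-1513/3)² = 2289169/9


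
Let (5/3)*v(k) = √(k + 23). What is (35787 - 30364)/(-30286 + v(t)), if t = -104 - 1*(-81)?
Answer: -5423/30286 ≈ -0.17906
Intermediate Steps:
t = -23 (t = -104 + 81 = -23)
v(k) = 3*√(23 + k)/5 (v(k) = 3*√(k + 23)/5 = 3*√(23 + k)/5)
(35787 - 30364)/(-30286 + v(t)) = (35787 - 30364)/(-30286 + 3*√(23 - 23)/5) = 5423/(-30286 + 3*√0/5) = 5423/(-30286 + (⅗)*0) = 5423/(-30286 + 0) = 5423/(-30286) = 5423*(-1/30286) = -5423/30286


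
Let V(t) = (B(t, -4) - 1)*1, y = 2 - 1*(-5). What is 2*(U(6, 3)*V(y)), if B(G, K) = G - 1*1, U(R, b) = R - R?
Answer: 0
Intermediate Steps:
y = 7 (y = 2 + 5 = 7)
U(R, b) = 0
B(G, K) = -1 + G (B(G, K) = G - 1 = -1 + G)
V(t) = -2 + t (V(t) = ((-1 + t) - 1)*1 = (-2 + t)*1 = -2 + t)
2*(U(6, 3)*V(y)) = 2*(0*(-2 + 7)) = 2*(0*5) = 2*0 = 0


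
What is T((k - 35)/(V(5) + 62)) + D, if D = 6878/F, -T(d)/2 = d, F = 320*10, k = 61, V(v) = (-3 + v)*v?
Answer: 20551/14400 ≈ 1.4272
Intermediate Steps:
V(v) = v*(-3 + v)
F = 3200
T(d) = -2*d
D = 3439/1600 (D = 6878/3200 = 6878*(1/3200) = 3439/1600 ≈ 2.1494)
T((k - 35)/(V(5) + 62)) + D = -2*(61 - 35)/(5*(-3 + 5) + 62) + 3439/1600 = -52/(5*2 + 62) + 3439/1600 = -52/(10 + 62) + 3439/1600 = -52/72 + 3439/1600 = -2*13/36 + 3439/1600 = -13/18 + 3439/1600 = 20551/14400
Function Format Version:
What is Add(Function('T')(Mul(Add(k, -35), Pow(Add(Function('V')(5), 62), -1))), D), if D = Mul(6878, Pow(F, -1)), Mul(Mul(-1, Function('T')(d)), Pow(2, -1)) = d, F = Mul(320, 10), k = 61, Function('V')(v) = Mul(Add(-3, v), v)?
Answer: Rational(20551, 14400) ≈ 1.4272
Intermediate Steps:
Function('V')(v) = Mul(v, Add(-3, v))
F = 3200
Function('T')(d) = Mul(-2, d)
D = Rational(3439, 1600) (D = Mul(6878, Pow(3200, -1)) = Mul(6878, Rational(1, 3200)) = Rational(3439, 1600) ≈ 2.1494)
Add(Function('T')(Mul(Add(k, -35), Pow(Add(Function('V')(5), 62), -1))), D) = Add(Mul(-2, Mul(Add(61, -35), Pow(Add(Mul(5, Add(-3, 5)), 62), -1))), Rational(3439, 1600)) = Add(Mul(-2, Mul(26, Pow(Add(Mul(5, 2), 62), -1))), Rational(3439, 1600)) = Add(Mul(-2, Mul(26, Pow(Add(10, 62), -1))), Rational(3439, 1600)) = Add(Mul(-2, Mul(26, Pow(72, -1))), Rational(3439, 1600)) = Add(Mul(-2, Mul(26, Rational(1, 72))), Rational(3439, 1600)) = Add(Mul(-2, Rational(13, 36)), Rational(3439, 1600)) = Add(Rational(-13, 18), Rational(3439, 1600)) = Rational(20551, 14400)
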